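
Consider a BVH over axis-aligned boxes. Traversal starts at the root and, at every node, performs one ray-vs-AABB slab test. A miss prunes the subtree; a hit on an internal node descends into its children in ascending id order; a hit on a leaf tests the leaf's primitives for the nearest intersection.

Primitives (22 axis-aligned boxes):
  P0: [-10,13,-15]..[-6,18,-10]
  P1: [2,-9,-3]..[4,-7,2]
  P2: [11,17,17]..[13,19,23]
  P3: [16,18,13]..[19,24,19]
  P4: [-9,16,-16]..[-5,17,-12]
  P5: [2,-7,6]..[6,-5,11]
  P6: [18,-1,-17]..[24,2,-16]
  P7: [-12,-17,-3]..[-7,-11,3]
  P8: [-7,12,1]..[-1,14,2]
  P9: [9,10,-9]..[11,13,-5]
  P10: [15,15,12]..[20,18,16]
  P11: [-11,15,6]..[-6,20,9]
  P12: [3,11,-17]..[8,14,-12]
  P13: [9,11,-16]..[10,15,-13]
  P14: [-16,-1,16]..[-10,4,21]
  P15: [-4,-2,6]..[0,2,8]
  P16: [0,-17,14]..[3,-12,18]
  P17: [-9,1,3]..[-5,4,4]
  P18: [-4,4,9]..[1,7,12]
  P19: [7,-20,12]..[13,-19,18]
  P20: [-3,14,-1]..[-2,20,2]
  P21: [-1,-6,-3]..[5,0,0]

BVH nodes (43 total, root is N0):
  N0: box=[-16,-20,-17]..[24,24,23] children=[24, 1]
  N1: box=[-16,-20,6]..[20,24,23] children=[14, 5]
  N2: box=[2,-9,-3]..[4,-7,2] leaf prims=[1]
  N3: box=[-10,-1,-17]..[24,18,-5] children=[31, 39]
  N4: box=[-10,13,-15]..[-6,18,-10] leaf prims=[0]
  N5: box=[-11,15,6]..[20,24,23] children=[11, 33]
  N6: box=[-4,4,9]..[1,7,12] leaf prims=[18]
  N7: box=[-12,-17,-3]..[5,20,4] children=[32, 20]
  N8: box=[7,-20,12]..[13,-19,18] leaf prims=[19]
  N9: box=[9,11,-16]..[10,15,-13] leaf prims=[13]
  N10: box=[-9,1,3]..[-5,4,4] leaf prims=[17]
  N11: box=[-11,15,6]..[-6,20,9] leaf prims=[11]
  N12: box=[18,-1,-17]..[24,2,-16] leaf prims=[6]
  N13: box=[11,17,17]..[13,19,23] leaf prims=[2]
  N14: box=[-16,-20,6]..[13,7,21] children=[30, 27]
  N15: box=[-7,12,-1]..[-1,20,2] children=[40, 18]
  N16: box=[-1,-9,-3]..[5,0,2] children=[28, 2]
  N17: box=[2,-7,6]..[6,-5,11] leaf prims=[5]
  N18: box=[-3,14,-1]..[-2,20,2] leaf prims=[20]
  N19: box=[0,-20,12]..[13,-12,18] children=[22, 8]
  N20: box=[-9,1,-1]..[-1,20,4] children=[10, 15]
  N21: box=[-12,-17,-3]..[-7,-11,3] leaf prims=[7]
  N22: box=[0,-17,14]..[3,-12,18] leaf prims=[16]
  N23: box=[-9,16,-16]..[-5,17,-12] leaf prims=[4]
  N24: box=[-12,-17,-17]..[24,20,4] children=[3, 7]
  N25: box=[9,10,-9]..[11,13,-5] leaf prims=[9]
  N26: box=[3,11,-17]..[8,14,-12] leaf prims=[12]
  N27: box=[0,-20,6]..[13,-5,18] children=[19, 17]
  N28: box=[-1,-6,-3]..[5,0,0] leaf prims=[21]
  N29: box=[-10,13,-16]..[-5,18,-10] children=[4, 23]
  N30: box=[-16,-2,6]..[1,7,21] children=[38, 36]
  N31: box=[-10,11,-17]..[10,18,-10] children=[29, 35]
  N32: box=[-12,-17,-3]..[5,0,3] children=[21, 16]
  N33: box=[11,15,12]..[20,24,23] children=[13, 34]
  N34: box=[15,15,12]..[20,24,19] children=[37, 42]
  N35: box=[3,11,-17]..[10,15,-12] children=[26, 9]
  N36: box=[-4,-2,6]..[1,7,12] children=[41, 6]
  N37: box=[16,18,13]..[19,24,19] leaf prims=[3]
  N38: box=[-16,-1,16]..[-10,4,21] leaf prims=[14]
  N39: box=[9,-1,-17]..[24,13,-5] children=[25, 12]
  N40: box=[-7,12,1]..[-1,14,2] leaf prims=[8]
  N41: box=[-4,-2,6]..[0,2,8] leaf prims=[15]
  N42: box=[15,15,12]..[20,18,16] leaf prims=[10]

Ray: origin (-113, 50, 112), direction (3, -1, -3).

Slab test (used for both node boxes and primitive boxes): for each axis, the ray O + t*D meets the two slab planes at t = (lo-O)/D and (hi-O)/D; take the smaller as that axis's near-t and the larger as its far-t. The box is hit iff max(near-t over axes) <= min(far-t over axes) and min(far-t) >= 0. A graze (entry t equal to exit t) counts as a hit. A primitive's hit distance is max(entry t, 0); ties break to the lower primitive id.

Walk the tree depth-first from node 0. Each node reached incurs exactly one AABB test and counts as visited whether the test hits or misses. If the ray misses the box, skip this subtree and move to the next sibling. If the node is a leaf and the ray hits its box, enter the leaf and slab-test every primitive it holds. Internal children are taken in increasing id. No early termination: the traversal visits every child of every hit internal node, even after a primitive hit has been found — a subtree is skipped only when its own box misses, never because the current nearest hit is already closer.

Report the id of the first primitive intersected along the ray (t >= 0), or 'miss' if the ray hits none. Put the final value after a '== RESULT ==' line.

Traverse from the root:
N0 x:[97/3,137/3] y:[26,70] z:[89/3,43] -> hit [97/3,43], descend [1, 24]
  N1 x:[97/3,133/3] y:[26,70] z:[89/3,106/3] -> hit [97/3,106/3], descend [5, 14]
    N5 x:[34,133/3] y:[26,35] z:[89/3,106/3] -> hit [34,35], descend [11, 33]
      N11 x:[34,107/3] y:[30,35] z:[103/3,106/3] -> hit [103/3,35] leaf, test {P11@t=103/3}
      N33 x:[124/3,133/3] y:[26,35] z:[89/3,100/3] -> miss, prune
    N14 x:[97/3,42] y:[43,70] z:[91/3,106/3] -> miss, prune
  N24 x:[101/3,137/3] y:[30,67] z:[36,43] -> hit [36,43], descend [3, 7]
    N3 x:[103/3,137/3] y:[32,51] z:[39,43] -> hit [39,43], descend [31, 39]
      N31 x:[103/3,41] y:[32,39] z:[122/3,43] -> miss, prune
      N39 x:[122/3,137/3] y:[37,51] z:[39,43] -> hit [122/3,43], descend [12, 25]
        N12 x:[131/3,137/3] y:[48,51] z:[128/3,43] -> miss, prune
        N25 x:[122/3,124/3] y:[37,40] z:[39,121/3] -> miss, prune
    N7 x:[101/3,118/3] y:[30,67] z:[36,115/3] -> hit [36,115/3], descend [20, 32]
      N20 x:[104/3,112/3] y:[30,49] z:[36,113/3] -> hit [36,112/3], descend [10, 15]
        N10 x:[104/3,36] y:[46,49] z:[36,109/3] -> miss, prune
        N15 x:[106/3,112/3] y:[30,38] z:[110/3,113/3] -> hit [110/3,112/3], descend [18, 40]
          N18 x:[110/3,37] y:[30,36] z:[110/3,113/3] -> miss, prune
          N40 x:[106/3,112/3] y:[36,38] z:[110/3,37] -> hit [110/3,37] leaf, test {P8@t=110/3}
      N32 x:[101/3,118/3] y:[50,67] z:[109/3,115/3] -> miss, prune

Summary -> nodes [0, 1, 5, 11, 33, 14, 24, 3, 31, 39, 12, 25, 7, 20, 10, 15, 18, 40, 32]; box-tests=19; leaf-entries=2; first=P11

== RESULT ==
11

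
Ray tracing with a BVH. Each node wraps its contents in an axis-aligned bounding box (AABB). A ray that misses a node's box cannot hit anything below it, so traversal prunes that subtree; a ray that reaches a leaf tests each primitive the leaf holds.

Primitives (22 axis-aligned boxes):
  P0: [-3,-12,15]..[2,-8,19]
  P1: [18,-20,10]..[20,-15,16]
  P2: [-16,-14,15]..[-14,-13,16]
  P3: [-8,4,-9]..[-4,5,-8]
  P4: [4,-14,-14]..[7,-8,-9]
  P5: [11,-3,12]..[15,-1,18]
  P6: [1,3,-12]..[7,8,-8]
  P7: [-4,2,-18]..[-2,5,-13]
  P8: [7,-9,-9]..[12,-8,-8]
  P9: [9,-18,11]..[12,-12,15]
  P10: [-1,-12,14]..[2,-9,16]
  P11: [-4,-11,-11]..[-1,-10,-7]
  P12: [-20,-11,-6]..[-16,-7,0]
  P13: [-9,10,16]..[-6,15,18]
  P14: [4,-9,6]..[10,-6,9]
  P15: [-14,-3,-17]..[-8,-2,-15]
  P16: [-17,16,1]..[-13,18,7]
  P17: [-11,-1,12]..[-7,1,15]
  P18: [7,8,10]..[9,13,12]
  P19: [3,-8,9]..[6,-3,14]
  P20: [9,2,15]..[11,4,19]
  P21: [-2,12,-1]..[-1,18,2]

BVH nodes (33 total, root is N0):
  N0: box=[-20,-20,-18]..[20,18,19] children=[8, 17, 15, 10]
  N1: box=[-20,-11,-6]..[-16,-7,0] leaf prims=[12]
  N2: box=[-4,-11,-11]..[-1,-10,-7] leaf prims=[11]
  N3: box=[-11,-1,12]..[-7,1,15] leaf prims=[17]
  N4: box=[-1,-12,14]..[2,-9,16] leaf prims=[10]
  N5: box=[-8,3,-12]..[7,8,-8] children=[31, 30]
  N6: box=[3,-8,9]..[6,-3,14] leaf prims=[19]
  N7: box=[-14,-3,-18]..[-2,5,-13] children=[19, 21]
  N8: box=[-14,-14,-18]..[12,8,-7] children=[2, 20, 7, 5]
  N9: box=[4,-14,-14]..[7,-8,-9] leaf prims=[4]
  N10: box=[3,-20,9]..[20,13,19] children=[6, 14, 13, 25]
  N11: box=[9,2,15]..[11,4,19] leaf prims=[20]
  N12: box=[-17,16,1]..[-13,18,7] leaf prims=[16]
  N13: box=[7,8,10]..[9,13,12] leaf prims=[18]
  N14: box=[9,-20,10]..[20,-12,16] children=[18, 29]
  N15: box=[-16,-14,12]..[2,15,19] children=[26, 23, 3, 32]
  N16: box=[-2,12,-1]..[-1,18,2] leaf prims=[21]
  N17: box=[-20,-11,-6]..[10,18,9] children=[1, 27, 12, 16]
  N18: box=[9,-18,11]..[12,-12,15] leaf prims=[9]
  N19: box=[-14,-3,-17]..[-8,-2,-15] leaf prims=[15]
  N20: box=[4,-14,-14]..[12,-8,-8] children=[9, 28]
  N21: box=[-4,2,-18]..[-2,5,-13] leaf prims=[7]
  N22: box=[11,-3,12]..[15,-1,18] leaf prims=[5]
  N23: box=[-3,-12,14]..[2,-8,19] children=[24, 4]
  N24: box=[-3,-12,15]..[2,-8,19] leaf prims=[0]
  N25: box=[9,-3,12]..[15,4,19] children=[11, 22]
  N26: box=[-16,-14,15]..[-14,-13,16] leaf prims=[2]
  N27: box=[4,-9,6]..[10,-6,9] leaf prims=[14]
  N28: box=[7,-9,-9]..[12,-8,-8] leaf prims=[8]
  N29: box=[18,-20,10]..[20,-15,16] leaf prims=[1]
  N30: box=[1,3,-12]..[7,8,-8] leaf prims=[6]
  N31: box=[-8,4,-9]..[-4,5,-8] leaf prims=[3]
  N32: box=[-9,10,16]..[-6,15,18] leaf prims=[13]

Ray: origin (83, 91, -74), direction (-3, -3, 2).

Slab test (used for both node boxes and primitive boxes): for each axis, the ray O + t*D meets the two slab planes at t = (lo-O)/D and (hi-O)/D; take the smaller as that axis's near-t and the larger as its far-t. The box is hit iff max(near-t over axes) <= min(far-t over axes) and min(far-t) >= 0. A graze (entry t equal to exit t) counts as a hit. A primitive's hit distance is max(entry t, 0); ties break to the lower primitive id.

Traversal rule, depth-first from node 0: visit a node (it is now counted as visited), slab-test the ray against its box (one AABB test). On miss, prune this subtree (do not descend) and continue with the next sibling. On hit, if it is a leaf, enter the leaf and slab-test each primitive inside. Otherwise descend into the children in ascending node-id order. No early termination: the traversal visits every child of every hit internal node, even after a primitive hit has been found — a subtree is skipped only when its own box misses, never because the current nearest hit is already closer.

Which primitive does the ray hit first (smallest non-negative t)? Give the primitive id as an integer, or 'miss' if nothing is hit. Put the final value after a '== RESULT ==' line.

Traverse from the root:
N0 x:[21,103/3] y:[73/3,37] z:[28,93/2] -> hit [28,103/3], descend [8, 10, 15, 17]
  N8 x:[71/3,97/3] y:[83/3,35] z:[28,67/2] -> hit [28,97/3], descend [2, 5, 7, 20]
    N2 x:[28,29] y:[101/3,34] z:[63/2,67/2] -> miss, prune
    N5 x:[76/3,91/3] y:[83/3,88/3] z:[31,33] -> miss, prune
    N7 x:[85/3,97/3] y:[86/3,94/3] z:[28,61/2] -> hit [86/3,61/2], descend [19, 21]
      N19 x:[91/3,97/3] y:[31,94/3] z:[57/2,59/2] -> miss, prune
      N21 x:[85/3,29] y:[86/3,89/3] z:[28,61/2] -> hit [86/3,29] leaf, test {P7@t=86/3}
    N20 x:[71/3,79/3] y:[33,35] z:[30,33] -> miss, prune
  N10 x:[21,80/3] y:[26,37] z:[83/2,93/2] -> miss, prune
  N15 x:[27,33] y:[76/3,35] z:[43,93/2] -> miss, prune
  N17 x:[73/3,103/3] y:[73/3,34] z:[34,83/2] -> hit [34,34], descend [1, 12, 16, 27]
    N1 x:[33,103/3] y:[98/3,34] z:[34,37] -> hit [34,34] leaf, test {P12@t=34}
    N12 x:[32,100/3] y:[73/3,25] z:[75/2,81/2] -> miss, prune
    N16 x:[28,85/3] y:[73/3,79/3] z:[73/2,38] -> miss, prune
    N27 x:[73/3,79/3] y:[97/3,100/3] z:[40,83/2] -> miss, prune

order=[0, 8, 2, 5, 7, 19, 21, 20, 10, 15, 17, 1, 12, 16, 27]  |boxes|=15  |leaves|=2  hit=P7

== RESULT ==
7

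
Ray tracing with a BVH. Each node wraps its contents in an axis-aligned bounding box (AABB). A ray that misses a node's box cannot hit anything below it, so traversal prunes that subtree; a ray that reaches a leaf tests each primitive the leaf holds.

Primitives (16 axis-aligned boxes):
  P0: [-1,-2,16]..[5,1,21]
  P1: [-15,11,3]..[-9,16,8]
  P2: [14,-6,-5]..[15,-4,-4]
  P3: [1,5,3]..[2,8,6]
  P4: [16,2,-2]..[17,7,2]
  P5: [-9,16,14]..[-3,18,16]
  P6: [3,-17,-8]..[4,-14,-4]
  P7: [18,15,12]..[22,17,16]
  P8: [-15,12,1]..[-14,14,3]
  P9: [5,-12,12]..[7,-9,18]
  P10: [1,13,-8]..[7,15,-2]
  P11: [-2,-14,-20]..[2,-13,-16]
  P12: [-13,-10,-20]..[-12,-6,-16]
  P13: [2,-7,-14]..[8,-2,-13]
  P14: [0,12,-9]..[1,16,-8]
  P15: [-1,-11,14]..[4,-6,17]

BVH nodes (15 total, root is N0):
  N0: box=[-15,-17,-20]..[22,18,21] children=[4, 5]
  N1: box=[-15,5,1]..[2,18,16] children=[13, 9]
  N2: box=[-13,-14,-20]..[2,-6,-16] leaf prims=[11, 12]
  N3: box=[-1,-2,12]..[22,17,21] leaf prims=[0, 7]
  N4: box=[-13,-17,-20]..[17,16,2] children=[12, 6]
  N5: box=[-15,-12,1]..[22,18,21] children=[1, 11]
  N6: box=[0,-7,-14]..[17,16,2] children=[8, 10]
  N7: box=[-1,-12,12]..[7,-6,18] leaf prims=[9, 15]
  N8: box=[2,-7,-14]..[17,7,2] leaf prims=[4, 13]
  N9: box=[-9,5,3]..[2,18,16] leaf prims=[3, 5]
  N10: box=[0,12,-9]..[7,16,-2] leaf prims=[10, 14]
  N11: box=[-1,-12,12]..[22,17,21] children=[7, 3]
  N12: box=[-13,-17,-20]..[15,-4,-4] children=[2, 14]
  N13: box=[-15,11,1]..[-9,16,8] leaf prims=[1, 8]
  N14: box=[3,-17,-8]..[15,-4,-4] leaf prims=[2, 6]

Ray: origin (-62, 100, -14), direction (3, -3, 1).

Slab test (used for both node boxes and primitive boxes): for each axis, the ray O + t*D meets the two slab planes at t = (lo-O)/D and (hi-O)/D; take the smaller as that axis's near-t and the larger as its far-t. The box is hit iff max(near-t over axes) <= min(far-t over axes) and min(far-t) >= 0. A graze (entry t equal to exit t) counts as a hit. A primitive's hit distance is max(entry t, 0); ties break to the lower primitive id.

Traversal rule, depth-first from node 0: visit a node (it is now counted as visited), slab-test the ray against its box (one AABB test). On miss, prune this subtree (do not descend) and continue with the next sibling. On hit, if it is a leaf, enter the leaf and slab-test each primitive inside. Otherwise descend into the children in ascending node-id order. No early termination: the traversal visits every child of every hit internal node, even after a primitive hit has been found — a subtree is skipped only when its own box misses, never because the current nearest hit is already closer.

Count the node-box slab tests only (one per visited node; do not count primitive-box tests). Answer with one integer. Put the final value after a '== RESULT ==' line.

Traverse from the root:
N0 x:[47/3,28] y:[82/3,39] z:[-6,35] -> hit [82/3,28], descend [4, 5]
  N4 x:[49/3,79/3] y:[28,39] z:[-6,16] -> miss, prune
  N5 x:[47/3,28] y:[82/3,112/3] z:[15,35] -> hit [82/3,28], descend [1, 11]
    N1 x:[47/3,64/3] y:[82/3,95/3] z:[15,30] -> miss, prune
    N11 x:[61/3,28] y:[83/3,112/3] z:[26,35] -> hit [83/3,28], descend [3, 7]
      N3 x:[61/3,28] y:[83/3,34] z:[26,35] -> hit [83/3,28] leaf, test {P0(miss), P7@t=83/3}
      N7 x:[61/3,23] y:[106/3,112/3] z:[26,32] -> miss, prune

Summary -> nodes [0, 4, 5, 1, 11, 3, 7]; box-tests=7; leaf-entries=1; first=P7

== RESULT ==
7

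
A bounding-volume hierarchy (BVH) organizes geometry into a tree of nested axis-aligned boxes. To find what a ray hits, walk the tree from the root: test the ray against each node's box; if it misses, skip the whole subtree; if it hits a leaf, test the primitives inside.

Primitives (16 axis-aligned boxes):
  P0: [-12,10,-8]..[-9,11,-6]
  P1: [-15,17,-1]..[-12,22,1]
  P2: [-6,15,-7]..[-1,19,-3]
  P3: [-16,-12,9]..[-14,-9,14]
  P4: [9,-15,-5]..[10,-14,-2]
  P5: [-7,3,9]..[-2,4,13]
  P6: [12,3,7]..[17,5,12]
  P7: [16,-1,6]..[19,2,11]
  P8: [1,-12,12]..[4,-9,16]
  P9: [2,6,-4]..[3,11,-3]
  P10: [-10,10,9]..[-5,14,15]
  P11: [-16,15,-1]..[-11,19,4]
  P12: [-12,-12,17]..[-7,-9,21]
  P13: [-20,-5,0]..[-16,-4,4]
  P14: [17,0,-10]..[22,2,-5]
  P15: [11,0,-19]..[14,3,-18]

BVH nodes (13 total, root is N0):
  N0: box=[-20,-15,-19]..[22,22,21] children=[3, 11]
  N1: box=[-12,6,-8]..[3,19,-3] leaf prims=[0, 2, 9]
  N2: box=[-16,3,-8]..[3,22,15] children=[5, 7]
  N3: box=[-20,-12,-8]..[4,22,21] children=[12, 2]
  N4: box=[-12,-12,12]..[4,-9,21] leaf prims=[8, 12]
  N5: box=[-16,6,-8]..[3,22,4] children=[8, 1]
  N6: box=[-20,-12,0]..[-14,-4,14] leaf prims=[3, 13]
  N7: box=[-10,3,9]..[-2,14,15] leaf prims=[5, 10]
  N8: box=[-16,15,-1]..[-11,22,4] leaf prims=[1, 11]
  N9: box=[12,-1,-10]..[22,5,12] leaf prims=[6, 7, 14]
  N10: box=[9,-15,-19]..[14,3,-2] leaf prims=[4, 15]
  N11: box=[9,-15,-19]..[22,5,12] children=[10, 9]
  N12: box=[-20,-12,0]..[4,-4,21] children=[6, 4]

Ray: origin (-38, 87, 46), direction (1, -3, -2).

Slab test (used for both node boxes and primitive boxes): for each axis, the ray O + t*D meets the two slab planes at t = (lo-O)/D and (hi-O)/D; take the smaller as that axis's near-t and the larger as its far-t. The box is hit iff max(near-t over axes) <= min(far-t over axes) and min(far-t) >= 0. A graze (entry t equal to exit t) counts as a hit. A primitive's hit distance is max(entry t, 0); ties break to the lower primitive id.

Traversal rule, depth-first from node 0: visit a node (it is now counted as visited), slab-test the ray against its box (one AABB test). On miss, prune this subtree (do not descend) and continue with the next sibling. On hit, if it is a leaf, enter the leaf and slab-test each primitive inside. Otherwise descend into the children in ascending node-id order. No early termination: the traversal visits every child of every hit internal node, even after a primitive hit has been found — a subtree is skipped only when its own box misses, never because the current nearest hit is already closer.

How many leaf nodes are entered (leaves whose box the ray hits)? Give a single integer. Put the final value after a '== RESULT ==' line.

Walk:
N0 x:[18,60] y:[65/3,34] z:[25/2,65/2] -> hit [65/3,65/2], descend [3, 11]
  N3 x:[18,42] y:[65/3,33] z:[25/2,27] -> hit [65/3,27], descend [2, 12]
    N2 x:[22,41] y:[65/3,28] z:[31/2,27] -> hit [22,27], descend [5, 7]
      N5 x:[22,41] y:[65/3,27] z:[21,27] -> hit [22,27], descend [1, 8]
        N1 x:[26,41] y:[68/3,27] z:[49/2,27] -> hit [26,27] leaf, test {P0(miss), P2(miss), P9(miss)}
        N8 x:[22,27] y:[65/3,24] z:[21,47/2] -> hit [22,47/2] leaf, test {P1@t=23, P11@t=68/3}
      N7 x:[28,36] y:[73/3,28] z:[31/2,37/2] -> miss, prune
    N12 x:[18,42] y:[91/3,33] z:[25/2,23] -> miss, prune
  N11 x:[47,60] y:[82/3,34] z:[17,65/2] -> miss, prune

order=[0, 3, 2, 5, 1, 8, 7, 12, 11]  |boxes|=9  |leaves|=2  hit=P11

== RESULT ==
2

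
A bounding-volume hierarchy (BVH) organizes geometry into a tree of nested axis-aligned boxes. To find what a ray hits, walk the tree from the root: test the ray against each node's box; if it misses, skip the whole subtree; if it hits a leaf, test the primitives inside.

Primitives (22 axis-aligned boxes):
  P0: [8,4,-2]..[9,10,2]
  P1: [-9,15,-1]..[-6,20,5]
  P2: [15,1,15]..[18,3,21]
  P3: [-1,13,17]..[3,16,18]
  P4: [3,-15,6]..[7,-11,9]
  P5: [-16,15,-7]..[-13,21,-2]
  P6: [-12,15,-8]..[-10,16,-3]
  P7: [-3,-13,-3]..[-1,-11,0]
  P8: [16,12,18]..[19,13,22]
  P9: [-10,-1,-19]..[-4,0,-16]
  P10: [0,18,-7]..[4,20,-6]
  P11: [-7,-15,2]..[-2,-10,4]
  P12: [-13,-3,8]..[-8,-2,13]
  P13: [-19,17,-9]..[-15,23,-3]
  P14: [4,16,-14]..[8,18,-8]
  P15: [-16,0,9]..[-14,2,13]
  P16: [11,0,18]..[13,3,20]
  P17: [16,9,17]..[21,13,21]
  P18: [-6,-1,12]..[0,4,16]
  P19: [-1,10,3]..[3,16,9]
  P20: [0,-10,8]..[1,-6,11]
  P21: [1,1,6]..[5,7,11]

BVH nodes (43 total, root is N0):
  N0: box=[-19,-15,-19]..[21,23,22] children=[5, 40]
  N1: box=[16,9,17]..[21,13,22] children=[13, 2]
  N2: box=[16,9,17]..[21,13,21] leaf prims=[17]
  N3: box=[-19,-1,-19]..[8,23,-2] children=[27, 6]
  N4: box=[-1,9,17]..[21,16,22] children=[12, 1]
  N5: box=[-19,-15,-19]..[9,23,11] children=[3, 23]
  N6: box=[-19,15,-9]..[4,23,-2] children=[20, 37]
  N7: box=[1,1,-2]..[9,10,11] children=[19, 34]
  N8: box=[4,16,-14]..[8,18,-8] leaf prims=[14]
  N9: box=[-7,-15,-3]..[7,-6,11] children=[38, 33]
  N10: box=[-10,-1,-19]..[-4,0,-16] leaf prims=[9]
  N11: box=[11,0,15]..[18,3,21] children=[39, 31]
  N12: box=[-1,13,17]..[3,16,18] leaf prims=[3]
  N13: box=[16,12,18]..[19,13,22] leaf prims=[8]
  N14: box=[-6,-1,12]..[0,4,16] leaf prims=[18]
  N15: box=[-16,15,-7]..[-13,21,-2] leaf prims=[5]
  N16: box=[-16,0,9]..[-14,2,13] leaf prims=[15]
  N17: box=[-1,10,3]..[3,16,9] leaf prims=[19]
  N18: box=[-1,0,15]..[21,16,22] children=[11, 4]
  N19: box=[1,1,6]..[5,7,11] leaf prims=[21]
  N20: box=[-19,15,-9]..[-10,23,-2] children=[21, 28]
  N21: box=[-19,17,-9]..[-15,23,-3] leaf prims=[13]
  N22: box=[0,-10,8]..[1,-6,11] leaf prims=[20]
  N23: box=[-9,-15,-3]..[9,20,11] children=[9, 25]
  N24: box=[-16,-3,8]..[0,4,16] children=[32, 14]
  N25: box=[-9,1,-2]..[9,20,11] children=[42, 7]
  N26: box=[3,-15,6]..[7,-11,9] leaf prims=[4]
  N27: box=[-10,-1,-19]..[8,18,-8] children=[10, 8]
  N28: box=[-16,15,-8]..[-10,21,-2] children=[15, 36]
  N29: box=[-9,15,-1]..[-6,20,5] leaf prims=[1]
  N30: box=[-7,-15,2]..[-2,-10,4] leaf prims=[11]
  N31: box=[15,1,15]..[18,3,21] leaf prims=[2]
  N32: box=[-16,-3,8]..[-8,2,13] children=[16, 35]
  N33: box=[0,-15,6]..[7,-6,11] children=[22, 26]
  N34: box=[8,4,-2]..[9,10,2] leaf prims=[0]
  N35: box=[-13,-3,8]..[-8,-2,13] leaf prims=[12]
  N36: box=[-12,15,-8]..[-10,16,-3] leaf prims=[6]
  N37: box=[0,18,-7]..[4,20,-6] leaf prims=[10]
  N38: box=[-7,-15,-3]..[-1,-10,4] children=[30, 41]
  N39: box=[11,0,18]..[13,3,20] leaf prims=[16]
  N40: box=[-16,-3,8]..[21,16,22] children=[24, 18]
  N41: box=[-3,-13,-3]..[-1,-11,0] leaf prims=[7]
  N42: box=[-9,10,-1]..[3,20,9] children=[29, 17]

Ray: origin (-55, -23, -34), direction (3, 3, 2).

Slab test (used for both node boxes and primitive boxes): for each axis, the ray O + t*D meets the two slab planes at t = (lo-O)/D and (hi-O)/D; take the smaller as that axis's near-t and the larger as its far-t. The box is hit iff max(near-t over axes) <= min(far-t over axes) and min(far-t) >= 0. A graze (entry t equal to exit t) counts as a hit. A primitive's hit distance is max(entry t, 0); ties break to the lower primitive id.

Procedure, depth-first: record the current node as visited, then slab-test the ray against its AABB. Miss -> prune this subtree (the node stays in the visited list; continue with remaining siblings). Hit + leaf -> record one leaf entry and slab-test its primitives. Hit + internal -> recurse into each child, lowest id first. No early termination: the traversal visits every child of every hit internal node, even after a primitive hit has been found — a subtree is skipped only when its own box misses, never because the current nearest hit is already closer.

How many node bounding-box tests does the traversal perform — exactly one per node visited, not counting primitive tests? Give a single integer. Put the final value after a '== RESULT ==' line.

Traverse from the root:
N0 x:[12,76/3] y:[8/3,46/3] z:[15/2,28] -> hit [12,46/3], descend [5, 40]
  N5 x:[12,64/3] y:[8/3,46/3] z:[15/2,45/2] -> hit [12,46/3], descend [3, 23]
    N3 x:[12,21] y:[22/3,46/3] z:[15/2,16] -> hit [12,46/3], descend [6, 27]
      N6 x:[12,59/3] y:[38/3,46/3] z:[25/2,16] -> hit [38/3,46/3], descend [20, 37]
        N20 x:[12,15] y:[38/3,46/3] z:[25/2,16] -> hit [38/3,15], descend [21, 28]
          N21 x:[12,40/3] y:[40/3,46/3] z:[25/2,31/2] -> hit [40/3,40/3] leaf, test {P13@t=40/3}
          N28 x:[13,15] y:[38/3,44/3] z:[13,16] -> hit [13,44/3], descend [15, 36]
            N15 x:[13,14] y:[38/3,44/3] z:[27/2,16] -> hit [27/2,14] leaf, test {P5@t=27/2}
            N36 x:[43/3,15] y:[38/3,13] z:[13,31/2] -> miss, prune
        N37 x:[55/3,59/3] y:[41/3,43/3] z:[27/2,14] -> miss, prune
      N27 x:[15,21] y:[22/3,41/3] z:[15/2,13] -> miss, prune
    N23 x:[46/3,64/3] y:[8/3,43/3] z:[31/2,45/2] -> miss, prune
  N40 x:[13,76/3] y:[20/3,13] z:[21,28] -> miss, prune

order=[0, 5, 3, 6, 20, 21, 28, 15, 36, 37, 27, 23, 40]  |boxes|=13  |leaves|=2  hit=P13

== RESULT ==
13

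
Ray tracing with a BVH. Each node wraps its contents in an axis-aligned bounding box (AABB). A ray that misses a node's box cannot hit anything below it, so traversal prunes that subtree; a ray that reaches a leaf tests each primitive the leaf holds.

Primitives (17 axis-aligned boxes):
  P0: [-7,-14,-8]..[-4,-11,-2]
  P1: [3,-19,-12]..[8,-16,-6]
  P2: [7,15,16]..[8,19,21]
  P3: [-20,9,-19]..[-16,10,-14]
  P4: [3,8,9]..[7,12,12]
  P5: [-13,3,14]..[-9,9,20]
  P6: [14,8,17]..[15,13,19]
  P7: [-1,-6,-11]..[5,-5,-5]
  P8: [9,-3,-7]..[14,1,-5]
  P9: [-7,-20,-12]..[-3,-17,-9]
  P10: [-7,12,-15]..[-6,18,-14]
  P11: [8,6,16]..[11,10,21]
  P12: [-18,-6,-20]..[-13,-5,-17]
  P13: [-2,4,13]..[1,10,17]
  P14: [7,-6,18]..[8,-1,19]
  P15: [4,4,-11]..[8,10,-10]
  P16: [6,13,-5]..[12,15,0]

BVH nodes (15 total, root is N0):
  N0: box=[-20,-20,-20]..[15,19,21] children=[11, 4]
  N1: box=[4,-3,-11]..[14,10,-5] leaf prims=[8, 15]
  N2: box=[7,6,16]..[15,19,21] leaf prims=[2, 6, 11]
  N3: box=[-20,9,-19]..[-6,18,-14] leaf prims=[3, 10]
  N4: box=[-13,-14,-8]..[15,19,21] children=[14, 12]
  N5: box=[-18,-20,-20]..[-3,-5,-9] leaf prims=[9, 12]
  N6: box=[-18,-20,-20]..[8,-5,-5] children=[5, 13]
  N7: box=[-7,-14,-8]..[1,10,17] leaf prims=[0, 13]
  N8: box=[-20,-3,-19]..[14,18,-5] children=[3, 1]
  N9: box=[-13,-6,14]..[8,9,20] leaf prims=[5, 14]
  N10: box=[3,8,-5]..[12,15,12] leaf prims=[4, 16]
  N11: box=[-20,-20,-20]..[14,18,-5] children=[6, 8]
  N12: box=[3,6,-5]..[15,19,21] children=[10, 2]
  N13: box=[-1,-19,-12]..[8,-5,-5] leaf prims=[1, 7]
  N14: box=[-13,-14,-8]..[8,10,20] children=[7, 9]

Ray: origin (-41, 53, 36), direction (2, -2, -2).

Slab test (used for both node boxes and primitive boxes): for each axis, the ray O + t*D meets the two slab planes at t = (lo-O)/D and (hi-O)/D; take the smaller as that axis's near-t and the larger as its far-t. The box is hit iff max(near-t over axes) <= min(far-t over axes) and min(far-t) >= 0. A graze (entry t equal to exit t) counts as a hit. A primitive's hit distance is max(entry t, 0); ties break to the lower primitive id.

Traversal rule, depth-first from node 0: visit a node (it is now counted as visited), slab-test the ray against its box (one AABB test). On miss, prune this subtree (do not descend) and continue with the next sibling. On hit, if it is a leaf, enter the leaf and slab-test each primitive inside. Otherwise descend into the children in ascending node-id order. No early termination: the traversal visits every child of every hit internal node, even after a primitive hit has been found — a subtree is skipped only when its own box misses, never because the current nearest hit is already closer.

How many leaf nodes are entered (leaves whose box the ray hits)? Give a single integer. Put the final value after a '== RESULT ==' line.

Traverse from the root:
N0 x:[21/2,28] y:[17,73/2] z:[15/2,28] -> hit [17,28], descend [4, 11]
  N4 x:[14,28] y:[17,67/2] z:[15/2,22] -> hit [17,22], descend [12, 14]
    N12 x:[22,28] y:[17,47/2] z:[15/2,41/2] -> miss, prune
    N14 x:[14,49/2] y:[43/2,67/2] z:[8,22] -> hit [43/2,22], descend [7, 9]
      N7 x:[17,21] y:[43/2,67/2] z:[19/2,22] -> miss, prune
      N9 x:[14,49/2] y:[22,59/2] z:[8,11] -> miss, prune
  N11 x:[21/2,55/2] y:[35/2,73/2] z:[41/2,28] -> hit [41/2,55/2], descend [6, 8]
    N6 x:[23/2,49/2] y:[29,73/2] z:[41/2,28] -> miss, prune
    N8 x:[21/2,55/2] y:[35/2,28] z:[41/2,55/2] -> hit [41/2,55/2], descend [1, 3]
      N1 x:[45/2,55/2] y:[43/2,28] z:[41/2,47/2] -> hit [45/2,47/2] leaf, test {P8(miss), P15@t=23}
      N3 x:[21/2,35/2] y:[35/2,22] z:[25,55/2] -> miss, prune

Visited [0, 4, 12, 14, 7, 9, 11, 6, 8, 1, 3]. Tests: 11 box, 1 leaf. Nearest: P15.

== RESULT ==
1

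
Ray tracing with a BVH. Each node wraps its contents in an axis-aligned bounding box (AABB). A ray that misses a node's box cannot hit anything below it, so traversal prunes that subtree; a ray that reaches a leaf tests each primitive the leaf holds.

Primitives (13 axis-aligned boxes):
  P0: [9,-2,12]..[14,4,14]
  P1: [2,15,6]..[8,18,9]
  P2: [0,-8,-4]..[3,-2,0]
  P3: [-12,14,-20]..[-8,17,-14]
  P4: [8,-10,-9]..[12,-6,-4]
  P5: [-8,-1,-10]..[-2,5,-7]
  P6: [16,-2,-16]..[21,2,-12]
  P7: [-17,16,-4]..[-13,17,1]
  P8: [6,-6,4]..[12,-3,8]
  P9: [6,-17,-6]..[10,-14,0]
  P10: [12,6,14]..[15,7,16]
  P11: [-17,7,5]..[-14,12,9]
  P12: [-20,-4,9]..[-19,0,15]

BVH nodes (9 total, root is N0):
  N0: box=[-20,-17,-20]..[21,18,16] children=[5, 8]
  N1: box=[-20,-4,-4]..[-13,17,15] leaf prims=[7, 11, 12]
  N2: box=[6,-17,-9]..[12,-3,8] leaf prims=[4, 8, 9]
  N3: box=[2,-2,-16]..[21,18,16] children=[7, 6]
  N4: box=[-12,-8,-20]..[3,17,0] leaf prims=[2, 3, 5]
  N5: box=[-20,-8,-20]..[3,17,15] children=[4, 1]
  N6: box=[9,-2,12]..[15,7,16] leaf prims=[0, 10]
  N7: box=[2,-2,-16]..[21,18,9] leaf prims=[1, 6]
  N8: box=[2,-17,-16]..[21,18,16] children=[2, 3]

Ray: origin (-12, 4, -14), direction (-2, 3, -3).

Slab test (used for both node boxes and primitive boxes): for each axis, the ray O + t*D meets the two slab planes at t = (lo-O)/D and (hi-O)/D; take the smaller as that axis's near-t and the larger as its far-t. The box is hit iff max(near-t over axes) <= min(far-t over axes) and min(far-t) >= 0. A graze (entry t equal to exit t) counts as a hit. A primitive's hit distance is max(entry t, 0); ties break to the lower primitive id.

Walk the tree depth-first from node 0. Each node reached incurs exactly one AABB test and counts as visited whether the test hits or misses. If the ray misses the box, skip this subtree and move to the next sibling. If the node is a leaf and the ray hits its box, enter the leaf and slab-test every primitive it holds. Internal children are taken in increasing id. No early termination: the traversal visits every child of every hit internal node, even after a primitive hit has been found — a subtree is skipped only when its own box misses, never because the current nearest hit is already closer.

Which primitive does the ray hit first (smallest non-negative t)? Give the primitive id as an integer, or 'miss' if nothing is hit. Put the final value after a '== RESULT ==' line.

Walk:
N0 x:[-33/2,4] y:[-7,14/3] z:[-10,2] -> hit [-7,2], descend [5, 8]
  N5 x:[-15/2,4] y:[-4,13/3] z:[-29/3,2] -> hit [-4,2], descend [1, 4]
    N1 x:[1/2,4] y:[-8/3,13/3] z:[-29/3,-10/3] -> miss, prune
    N4 x:[-15/2,0] y:[-4,13/3] z:[-14/3,2] -> hit [-4,0] leaf, test {P2(miss), P3(miss), P5(miss)}
  N8 x:[-33/2,-7] y:[-7,14/3] z:[-10,2/3] -> miss, prune

order=[0, 5, 1, 4, 8]  |boxes|=5  |leaves|=1  hit=miss

== RESULT ==
miss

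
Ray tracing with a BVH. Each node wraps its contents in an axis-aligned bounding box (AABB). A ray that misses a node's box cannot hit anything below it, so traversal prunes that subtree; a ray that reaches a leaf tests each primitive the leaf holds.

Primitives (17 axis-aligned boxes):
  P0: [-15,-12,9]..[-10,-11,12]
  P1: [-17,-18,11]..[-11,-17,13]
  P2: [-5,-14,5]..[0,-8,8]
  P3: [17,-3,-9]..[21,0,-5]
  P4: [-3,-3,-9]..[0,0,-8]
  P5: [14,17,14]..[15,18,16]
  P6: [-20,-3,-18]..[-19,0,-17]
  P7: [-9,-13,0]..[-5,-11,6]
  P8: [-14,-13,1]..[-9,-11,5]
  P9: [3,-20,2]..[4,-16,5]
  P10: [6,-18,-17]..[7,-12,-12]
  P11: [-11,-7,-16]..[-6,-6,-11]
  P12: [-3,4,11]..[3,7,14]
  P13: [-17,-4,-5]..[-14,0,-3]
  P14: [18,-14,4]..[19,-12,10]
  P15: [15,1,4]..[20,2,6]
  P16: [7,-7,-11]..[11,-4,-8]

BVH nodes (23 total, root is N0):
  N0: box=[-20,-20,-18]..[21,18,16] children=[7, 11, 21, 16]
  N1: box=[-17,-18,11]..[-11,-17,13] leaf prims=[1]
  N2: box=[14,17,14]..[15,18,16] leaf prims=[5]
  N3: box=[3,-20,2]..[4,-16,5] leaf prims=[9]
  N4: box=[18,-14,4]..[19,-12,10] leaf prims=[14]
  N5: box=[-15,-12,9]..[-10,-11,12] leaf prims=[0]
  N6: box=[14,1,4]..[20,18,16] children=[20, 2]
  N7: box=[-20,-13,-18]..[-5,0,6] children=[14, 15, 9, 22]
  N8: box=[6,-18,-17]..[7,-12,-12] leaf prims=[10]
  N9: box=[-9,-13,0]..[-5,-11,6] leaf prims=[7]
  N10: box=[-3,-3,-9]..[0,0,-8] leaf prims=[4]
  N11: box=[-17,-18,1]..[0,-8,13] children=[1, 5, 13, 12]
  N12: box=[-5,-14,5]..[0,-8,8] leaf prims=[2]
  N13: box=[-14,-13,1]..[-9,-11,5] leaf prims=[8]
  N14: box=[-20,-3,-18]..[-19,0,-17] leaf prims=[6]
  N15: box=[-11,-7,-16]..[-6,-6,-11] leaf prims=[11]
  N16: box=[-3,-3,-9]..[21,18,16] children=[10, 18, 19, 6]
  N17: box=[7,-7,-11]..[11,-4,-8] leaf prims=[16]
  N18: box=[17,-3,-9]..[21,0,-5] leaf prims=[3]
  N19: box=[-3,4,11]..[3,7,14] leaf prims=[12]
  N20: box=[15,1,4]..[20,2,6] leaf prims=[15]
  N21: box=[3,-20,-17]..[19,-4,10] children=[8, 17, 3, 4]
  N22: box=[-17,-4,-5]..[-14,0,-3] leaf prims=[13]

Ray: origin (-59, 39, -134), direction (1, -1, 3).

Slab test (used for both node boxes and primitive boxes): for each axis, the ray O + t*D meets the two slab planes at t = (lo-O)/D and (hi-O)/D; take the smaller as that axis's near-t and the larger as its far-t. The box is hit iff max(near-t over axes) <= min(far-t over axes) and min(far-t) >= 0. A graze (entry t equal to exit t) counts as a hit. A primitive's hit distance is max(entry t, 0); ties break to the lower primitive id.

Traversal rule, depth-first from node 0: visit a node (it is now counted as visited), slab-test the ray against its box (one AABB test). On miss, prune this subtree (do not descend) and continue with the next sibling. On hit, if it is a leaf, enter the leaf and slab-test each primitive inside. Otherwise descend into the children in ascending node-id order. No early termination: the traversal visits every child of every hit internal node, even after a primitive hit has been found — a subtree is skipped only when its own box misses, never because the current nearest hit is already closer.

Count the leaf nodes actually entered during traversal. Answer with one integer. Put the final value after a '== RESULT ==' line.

Trace the traversal:
N0 x:[39,80] y:[21,59] z:[116/3,50] -> hit [39,50], descend [7, 11, 16, 21]
  N7 x:[39,54] y:[39,52] z:[116/3,140/3] -> hit [39,140/3], descend [9, 14, 15, 22]
    N9 x:[50,54] y:[50,52] z:[134/3,140/3] -> miss, prune
    N14 x:[39,40] y:[39,42] z:[116/3,39] -> hit [39,39] leaf, test {P6@t=39}
    N15 x:[48,53] y:[45,46] z:[118/3,41] -> miss, prune
    N22 x:[42,45] y:[39,43] z:[43,131/3] -> hit [43,43] leaf, test {P13@t=43}
  N11 x:[42,59] y:[47,57] z:[45,49] -> hit [47,49], descend [1, 5, 12, 13]
    N1 x:[42,48] y:[56,57] z:[145/3,49] -> miss, prune
    N5 x:[44,49] y:[50,51] z:[143/3,146/3] -> miss, prune
    N12 x:[54,59] y:[47,53] z:[139/3,142/3] -> miss, prune
    N13 x:[45,50] y:[50,52] z:[45,139/3] -> miss, prune
  N16 x:[56,80] y:[21,42] z:[125/3,50] -> miss, prune
  N21 x:[62,78] y:[43,59] z:[39,48] -> miss, prune

Visited [0, 7, 9, 14, 15, 22, 11, 1, 5, 12, 13, 16, 21]. Tests: 13 box, 2 leaf. Nearest: P6.

== RESULT ==
2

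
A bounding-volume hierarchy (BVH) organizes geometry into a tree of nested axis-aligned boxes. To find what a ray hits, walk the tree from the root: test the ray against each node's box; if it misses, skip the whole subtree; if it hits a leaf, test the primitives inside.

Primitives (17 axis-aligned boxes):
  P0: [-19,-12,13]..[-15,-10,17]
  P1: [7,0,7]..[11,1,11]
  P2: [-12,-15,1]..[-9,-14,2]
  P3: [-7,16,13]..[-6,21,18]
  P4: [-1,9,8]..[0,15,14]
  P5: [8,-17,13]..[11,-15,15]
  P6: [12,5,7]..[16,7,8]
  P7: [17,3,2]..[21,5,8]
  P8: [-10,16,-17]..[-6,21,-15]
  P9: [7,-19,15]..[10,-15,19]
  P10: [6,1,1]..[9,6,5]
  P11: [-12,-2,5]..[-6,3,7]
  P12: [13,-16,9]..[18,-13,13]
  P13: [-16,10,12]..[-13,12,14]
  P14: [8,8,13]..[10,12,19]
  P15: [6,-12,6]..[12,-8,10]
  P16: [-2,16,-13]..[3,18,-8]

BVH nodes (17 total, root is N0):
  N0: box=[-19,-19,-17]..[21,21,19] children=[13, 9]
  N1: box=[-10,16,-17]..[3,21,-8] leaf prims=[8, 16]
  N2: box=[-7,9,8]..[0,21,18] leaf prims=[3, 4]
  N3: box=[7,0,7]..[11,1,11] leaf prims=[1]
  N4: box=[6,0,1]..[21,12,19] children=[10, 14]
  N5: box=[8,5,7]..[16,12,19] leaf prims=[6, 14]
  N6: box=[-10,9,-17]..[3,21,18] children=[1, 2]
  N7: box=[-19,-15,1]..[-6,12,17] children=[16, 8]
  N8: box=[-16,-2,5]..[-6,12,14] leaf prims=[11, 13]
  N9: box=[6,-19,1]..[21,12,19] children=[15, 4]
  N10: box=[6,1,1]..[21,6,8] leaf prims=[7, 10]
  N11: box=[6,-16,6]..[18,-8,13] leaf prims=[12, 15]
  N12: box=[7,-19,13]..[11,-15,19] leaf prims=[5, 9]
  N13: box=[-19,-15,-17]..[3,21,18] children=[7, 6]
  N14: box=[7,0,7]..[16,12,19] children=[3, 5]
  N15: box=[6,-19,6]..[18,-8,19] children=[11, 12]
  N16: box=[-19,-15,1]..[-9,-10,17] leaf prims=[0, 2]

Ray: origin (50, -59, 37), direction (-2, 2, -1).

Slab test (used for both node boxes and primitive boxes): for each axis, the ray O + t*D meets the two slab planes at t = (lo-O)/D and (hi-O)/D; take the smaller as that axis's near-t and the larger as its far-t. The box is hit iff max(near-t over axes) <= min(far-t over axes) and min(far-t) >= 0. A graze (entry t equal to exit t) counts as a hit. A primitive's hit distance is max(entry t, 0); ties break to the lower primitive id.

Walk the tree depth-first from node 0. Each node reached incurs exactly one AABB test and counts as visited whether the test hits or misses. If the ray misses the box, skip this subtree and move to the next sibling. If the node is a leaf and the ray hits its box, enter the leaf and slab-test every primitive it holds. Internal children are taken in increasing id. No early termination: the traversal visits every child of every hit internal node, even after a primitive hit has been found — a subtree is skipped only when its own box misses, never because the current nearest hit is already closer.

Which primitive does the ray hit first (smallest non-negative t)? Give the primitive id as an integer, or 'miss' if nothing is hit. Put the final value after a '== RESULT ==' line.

Traverse from the root:
N0 x:[29/2,69/2] y:[20,40] z:[18,54] -> hit [20,69/2], descend [9, 13]
  N9 x:[29/2,22] y:[20,71/2] z:[18,36] -> hit [20,22], descend [4, 15]
    N4 x:[29/2,22] y:[59/2,71/2] z:[18,36] -> miss, prune
    N15 x:[16,22] y:[20,51/2] z:[18,31] -> hit [20,22], descend [11, 12]
      N11 x:[16,22] y:[43/2,51/2] z:[24,31] -> miss, prune
      N12 x:[39/2,43/2] y:[20,22] z:[18,24] -> hit [20,43/2] leaf, test {P5(miss), P9@t=20}
  N13 x:[47/2,69/2] y:[22,40] z:[19,54] -> hit [47/2,69/2], descend [6, 7]
    N6 x:[47/2,30] y:[34,40] z:[19,54] -> miss, prune
    N7 x:[28,69/2] y:[22,71/2] z:[20,36] -> hit [28,69/2], descend [8, 16]
      N8 x:[28,33] y:[57/2,71/2] z:[23,32] -> hit [57/2,32] leaf, test {P11@t=30, P13(miss)}
      N16 x:[59/2,69/2] y:[22,49/2] z:[20,36] -> miss, prune

11 AABB tests over nodes [0, 9, 4, 15, 11, 12, 13, 6, 7, 8, 16]; 2 leaves entered; closest P9.

== RESULT ==
9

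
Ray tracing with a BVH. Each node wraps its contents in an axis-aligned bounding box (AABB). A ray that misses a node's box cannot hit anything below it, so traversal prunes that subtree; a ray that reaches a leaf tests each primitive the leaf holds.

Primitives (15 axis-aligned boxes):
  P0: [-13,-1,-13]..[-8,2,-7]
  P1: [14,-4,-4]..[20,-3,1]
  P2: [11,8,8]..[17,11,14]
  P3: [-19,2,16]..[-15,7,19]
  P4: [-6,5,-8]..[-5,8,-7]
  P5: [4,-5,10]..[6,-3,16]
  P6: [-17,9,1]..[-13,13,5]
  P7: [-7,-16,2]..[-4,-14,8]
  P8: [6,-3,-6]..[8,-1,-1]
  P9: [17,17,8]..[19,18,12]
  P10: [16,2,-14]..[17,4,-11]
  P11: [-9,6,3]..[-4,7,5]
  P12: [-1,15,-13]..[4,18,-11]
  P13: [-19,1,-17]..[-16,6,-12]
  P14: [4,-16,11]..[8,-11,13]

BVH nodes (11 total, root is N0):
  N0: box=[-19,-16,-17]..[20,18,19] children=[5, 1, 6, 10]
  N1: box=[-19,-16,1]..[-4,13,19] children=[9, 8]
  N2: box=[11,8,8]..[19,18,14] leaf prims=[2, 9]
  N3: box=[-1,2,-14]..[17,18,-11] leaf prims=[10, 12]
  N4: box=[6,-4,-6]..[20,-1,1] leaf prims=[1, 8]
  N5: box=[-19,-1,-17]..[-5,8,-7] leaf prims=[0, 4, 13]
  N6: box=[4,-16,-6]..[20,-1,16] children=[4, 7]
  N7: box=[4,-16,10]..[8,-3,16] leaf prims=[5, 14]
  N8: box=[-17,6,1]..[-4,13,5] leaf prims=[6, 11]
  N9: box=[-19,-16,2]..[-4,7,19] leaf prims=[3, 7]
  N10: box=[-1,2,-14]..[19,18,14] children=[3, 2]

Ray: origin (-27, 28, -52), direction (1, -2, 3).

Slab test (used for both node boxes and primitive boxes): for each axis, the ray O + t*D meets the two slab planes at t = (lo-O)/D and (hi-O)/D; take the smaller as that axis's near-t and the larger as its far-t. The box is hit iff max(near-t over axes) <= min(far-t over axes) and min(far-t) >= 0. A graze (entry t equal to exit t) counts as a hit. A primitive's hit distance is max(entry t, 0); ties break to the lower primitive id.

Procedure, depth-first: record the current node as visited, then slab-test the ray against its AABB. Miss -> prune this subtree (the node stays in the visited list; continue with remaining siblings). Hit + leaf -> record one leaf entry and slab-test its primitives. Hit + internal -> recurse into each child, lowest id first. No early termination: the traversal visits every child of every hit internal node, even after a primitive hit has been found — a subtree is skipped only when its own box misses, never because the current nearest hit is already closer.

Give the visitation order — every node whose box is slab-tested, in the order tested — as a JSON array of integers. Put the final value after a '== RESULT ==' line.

Trace the traversal:
N0 x:[8,47] y:[5,22] z:[35/3,71/3] -> hit [35/3,22], descend [1, 5, 6, 10]
  N1 x:[8,23] y:[15/2,22] z:[53/3,71/3] -> hit [53/3,22], descend [8, 9]
    N8 x:[10,23] y:[15/2,11] z:[53/3,19] -> miss, prune
    N9 x:[8,23] y:[21/2,22] z:[18,71/3] -> hit [18,22] leaf, test {P3(miss), P7(miss)}
  N5 x:[8,22] y:[10,29/2] z:[35/3,15] -> hit [35/3,29/2] leaf, test {P0@t=14, P4(miss), P13(miss)}
  N6 x:[31,47] y:[29/2,22] z:[46/3,68/3] -> miss, prune
  N10 x:[26,46] y:[5,13] z:[38/3,22] -> miss, prune

Visited [0, 1, 8, 9, 5, 6, 10]. Tests: 7 box, 2 leaf. Nearest: P0.

== RESULT ==
[0, 1, 8, 9, 5, 6, 10]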